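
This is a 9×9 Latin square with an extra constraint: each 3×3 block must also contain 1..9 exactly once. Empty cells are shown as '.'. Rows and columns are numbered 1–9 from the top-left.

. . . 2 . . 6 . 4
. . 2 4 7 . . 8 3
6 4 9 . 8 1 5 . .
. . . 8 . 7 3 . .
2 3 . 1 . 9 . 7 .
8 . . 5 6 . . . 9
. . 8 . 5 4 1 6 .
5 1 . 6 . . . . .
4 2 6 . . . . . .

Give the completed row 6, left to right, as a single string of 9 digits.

871563249

r2c1 = 1 (sole candidate).
r2c2 = 5 (sole candidate).
r2c6 = 6 (sole candidate).
r2c7 = 9 (sole candidate).
r3c4 = 3 (sole candidate).
r3c8 = 2 (sole candidate).
r3c9 = 7 (sole candidate).
r4c1 = 9 (sole candidate).
r4c2 = 6 (sole candidate).
r5c5 = 4 (sole candidate).
r5c7 = 8 (sole candidate).
r6c2 = 7: row 6 has {5,6,8,9}; col 2 has {1,2,3,4,5,6}; box has {2,3,6,8,9} → only 7 remains.
r7c2 = 9 (sole candidate).
r7c4 = 7 (sole candidate).
r7c9 = 2 (sole candidate).
r8c9 = 8 (sole candidate).
r9c4 = 9 (sole candidate).
r9c7 = 7 (sole candidate).
r9c9 = 5 (sole candidate).
r1c2 = 8 (sole candidate).
r1c5 = 9 (sole candidate).
r1c6 = 5 (sole candidate).
r1c8 = 1 (sole candidate).
r4c5 = 2 (sole candidate).
r4c9 = 1 (sole candidate).
r5c3 = 5 (sole candidate).
r5c9 = 6 (sole candidate).
r6c6 = 3: row 6 has {5,6,7,8,9}; col 6 has {1,4,5,6,7,9}; box has {1,2,4,5,6,7,8,9} → only 3 remains.
r6c8 = 4: row 6 has {3,5,6,7,8,9}; col 8 has {1,2,6,7,8}; box has {1,3,6,7,8,9} → only 4 remains.
r7c1 = 3 (sole candidate).
r8c3 = 7 (sole candidate).
r8c5 = 3 (sole candidate).
r8c6 = 2 (sole candidate).
r8c7 = 4 (sole candidate).
r8c8 = 9 (sole candidate).
r9c5 = 1 (sole candidate).
r9c6 = 8 (sole candidate).
r9c8 = 3 (sole candidate).
r1c1 = 7 (sole candidate).
r1c3 = 3 (sole candidate).
r4c3 = 4 (sole candidate).
r4c8 = 5 (sole candidate).
r6c3 = 1: row 6 has {3,4,5,6,7,8,9}; col 3 has {2,3,4,5,6,7,8,9}; box has {2,3,4,5,6,7,8,9} → only 1 remains.
r6c7 = 2: row 6 has {1,3,4,5,6,7,8,9}; col 7 has {1,3,4,5,6,7,8,9}; box has {1,3,4,5,6,7,8,9} → only 2 remains.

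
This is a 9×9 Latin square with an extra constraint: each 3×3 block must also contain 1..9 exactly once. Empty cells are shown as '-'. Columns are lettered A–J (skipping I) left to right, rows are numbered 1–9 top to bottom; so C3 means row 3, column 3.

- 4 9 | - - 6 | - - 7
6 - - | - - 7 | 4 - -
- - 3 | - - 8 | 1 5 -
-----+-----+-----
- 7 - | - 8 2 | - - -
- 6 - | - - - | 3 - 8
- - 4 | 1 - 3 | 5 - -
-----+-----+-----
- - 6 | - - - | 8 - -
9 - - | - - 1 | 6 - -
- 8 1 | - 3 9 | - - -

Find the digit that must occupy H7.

G1 = 2: row 1 has {4,6,7,9}; col 7 has {1,3,4,5,6,8}; box has {1,4,5,7} → only 2 remains.
B3 = 2: row 3 has {1,3,5,8}; col 2 has {4,6,7,8}; box has {3,4,6,9} → only 2 remains.
C4 = 5: row 4 has {2,7,8}; col 3 has {1,3,4,6,9}; box has {4,6,7} → only 5 remains.
G4 = 9: row 4 has {2,5,7,8}; col 7 has {1,2,3,4,5,6,8}; box has {3,5,8} → only 9 remains.
C5 = 2: row 5 has {3,6,8}; col 3 has {1,3,4,5,6,9}; box has {4,5,6,7} → only 2 remains.
A6 = 8: row 6 has {1,3,4,5}; col 1 has {6,9}; box has {2,4,5,6,7} → only 8 remains.
B6 = 9: row 6 has {1,3,4,5,8}; col 2 has {2,4,6,7,8}; box has {2,4,5,6,7,8} → only 9 remains.
C8 = 7: row 8 has {1,6,9}; col 3 has {1,2,3,4,5,6,9}; box has {1,6,8,9} → only 7 remains.
G9 = 7: row 9 has {1,3,8,9}; col 7 has {1,2,3,4,5,6,8,9}; box has {6,8} → only 7 remains.
C2 = 8: row 2 has {4,6,7}; col 3 has {1,2,3,4,5,6,7,9}; box has {2,3,4,6,9} → only 8 remains.
A3 = 7: row 3 has {1,2,3,5,8}; col 1 has {6,8,9}; box has {2,3,4,6,8,9} → only 7 remains.
A5 = 1: row 5 has {2,3,6,8}; col 1 has {6,7,8,9}; box has {2,4,5,6,7,8,9} → only 1 remains.
A1 = 5: row 1 has {2,4,6,7,9}; col 1 has {1,6,7,8,9}; box has {2,3,4,6,7,8,9} → only 5 remains.
D1 = 3: row 1 has {2,4,5,6,7,9}; col 4 has {1}; box has {6,7,8} → only 3 remains.
E1 = 1: row 1 has {2,3,4,5,6,7,9}; col 5 has {3,8}; box has {3,6,7,8} → only 1 remains.
H1 = 8: row 1 has {1,2,3,4,5,6,7,9}; col 8 has {5}; box has {1,2,4,5,7} → only 8 remains.
B2 = 1: row 2 has {4,6,7,8}; col 2 has {2,4,6,7,8,9}; box has {2,3,4,5,6,7,8,9} → only 1 remains.
A4 = 3: row 4 has {2,5,7,8,9}; col 1 has {1,5,6,7,8,9}; box has {1,2,4,5,6,7,8,9} → only 3 remains.
J3 = 6: in row 3, 6 can only go here (every other open cell in that row sees a 6).
J6 = 2: row 6 has {1,3,4,5,8,9}; col 9 has {6,7,8}; box has {3,5,8,9} → only 2 remains.
D8 = 8: in row 8, 8 can only go here (every other open cell in that row sees an 8).
D9 = 6: in row 9, 6 can only go here (every other open cell in that row sees a 6).
D4 = 4: row 4 has {2,3,5,7,8,9}; col 4 has {1,3,6,8}; box has {1,2,3,8} → only 4 remains.
J4 = 1: row 4 has {2,3,4,5,7,8,9}; col 9 has {2,6,7,8}; box has {2,3,5,8,9} → only 1 remains.
F5 = 5: row 5 has {1,2,3,6,8}; col 6 has {1,2,3,6,7,8,9}; box has {1,2,3,4,8} → only 5 remains.
F7 = 4: row 7 has {6,8}; col 6 has {1,2,3,5,6,7,8,9}; box has {1,3,6,8,9} → only 4 remains.
D3 = 9: row 3 has {1,2,3,5,6,7,8}; col 4 has {1,3,4,6,8}; box has {1,3,6,7,8} → only 9 remains.
E3 = 4: row 3 has {1,2,3,5,6,7,8,9}; col 5 has {1,3,8}; box has {1,3,6,7,8,9} → only 4 remains.
H4 = 6: row 4 has {1,2,3,4,5,7,8,9}; col 8 has {5,8}; box has {1,2,3,5,8,9} → only 6 remains.
D5 = 7: row 5 has {1,2,3,5,6,8}; col 4 has {1,3,4,6,8,9}; box has {1,2,3,4,5,8} → only 7 remains.
E5 = 9: row 5 has {1,2,3,5,6,7,8}; col 5 has {1,3,4,8}; box has {1,2,3,4,5,7,8} → only 9 remains.
H5 = 4: row 5 has {1,2,3,5,6,7,8,9}; col 8 has {5,6,8}; box has {1,2,3,5,6,8,9} → only 4 remains.
E6 = 6: row 6 has {1,2,3,4,5,8,9}; col 5 has {1,3,4,8,9}; box has {1,2,3,4,5,7,8,9} → only 6 remains.
H6 = 7: row 6 has {1,2,3,4,5,6,8,9}; col 8 has {4,5,6,8}; box has {1,2,3,4,5,6,8,9} → only 7 remains.
A7 = 2: row 7 has {4,6,8}; col 1 has {1,3,5,6,7,8,9}; box has {1,6,7,8,9} → only 2 remains.
D7 = 5: row 7 has {2,4,6,8}; col 4 has {1,3,4,6,7,8,9}; box has {1,3,4,6,8,9} → only 5 remains.
E7 = 7: row 7 has {2,4,5,6,8}; col 5 has {1,3,4,6,8,9}; box has {1,3,4,5,6,8,9} → only 7 remains.
E8 = 2: row 8 has {1,6,7,8,9}; col 5 has {1,3,4,6,7,8,9}; box has {1,3,4,5,6,7,8,9} → only 2 remains.
H8 = 3: row 8 has {1,2,6,7,8,9}; col 8 has {4,5,6,7,8}; box has {6,7,8} → only 3 remains.
A9 = 4: row 9 has {1,3,6,7,8,9}; col 1 has {1,2,3,5,6,7,8,9}; box has {1,2,6,7,8,9} → only 4 remains.
H9 = 2: row 9 has {1,3,4,6,7,8,9}; col 8 has {3,4,5,6,7,8}; box has {3,6,7,8} → only 2 remains.
J9 = 5: row 9 has {1,2,3,4,6,7,8,9}; col 9 has {1,2,6,7,8}; box has {2,3,6,7,8} → only 5 remains.
D2 = 2: row 2 has {1,4,6,7,8}; col 4 has {1,3,4,5,6,7,8,9}; box has {1,3,4,6,7,8,9} → only 2 remains.
E2 = 5: row 2 has {1,2,4,6,7,8}; col 5 has {1,2,3,4,6,7,8,9}; box has {1,2,3,4,6,7,8,9} → only 5 remains.
H2 = 9: row 2 has {1,2,4,5,6,7,8}; col 8 has {2,3,4,5,6,7,8}; box has {1,2,4,5,6,7,8} → only 9 remains.
J2 = 3: row 2 has {1,2,4,5,6,7,8,9}; col 9 has {1,2,5,6,7,8}; box has {1,2,4,5,6,7,8,9} → only 3 remains.
B7 = 3: row 7 has {2,4,5,6,7,8}; col 2 has {1,2,4,6,7,8,9}; box has {1,2,4,6,7,8,9} → only 3 remains.
H7 = 1: row 7 has {2,3,4,5,6,7,8}; col 8 has {2,3,4,5,6,7,8,9}; box has {2,3,5,6,7,8} → only 1 remains.

1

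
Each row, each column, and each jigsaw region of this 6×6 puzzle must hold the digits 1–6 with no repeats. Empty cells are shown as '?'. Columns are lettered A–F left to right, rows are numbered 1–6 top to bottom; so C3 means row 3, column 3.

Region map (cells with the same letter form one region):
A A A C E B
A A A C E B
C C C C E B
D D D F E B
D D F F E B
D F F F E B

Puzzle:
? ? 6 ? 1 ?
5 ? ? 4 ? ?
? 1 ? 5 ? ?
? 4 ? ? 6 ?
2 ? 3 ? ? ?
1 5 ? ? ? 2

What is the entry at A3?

C3 = 2 (sole candidate).
A4 = 3 (sole candidate).
C4 = 5 (sole candidate).
F4 = 1 (sole candidate).
B5 = 6 (sole candidate).
D5 = 1 (sole candidate).
C6 = 4 (sole candidate).
D6 = 6 (sole candidate).
E6 = 3 (sole candidate).
A1 = 4 (sole candidate).
D1 = 3 (sole candidate).
F1 = 5 (sole candidate).
C2 = 1 (sole candidate).
E2 = 2 (sole candidate).
A3 = 6: row 3 has {1,2,5}; col 1 has {1,2,3,4,5}; region has {1,2,3,4,5} → only 6 remains.

6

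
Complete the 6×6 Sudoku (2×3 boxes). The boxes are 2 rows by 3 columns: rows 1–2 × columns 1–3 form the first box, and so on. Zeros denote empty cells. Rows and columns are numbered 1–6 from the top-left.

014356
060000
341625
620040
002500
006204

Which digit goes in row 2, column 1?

row 1, column 1 = 2: row 1 has {1,3,4,5,6}; col 1 has {3,6}; box has {1,4,6} → only 2 remains.
row 2, column 1 = 5: row 2 has {6}; col 1 has {2,3,6}; box has {1,2,4,6} → only 5 remains.

5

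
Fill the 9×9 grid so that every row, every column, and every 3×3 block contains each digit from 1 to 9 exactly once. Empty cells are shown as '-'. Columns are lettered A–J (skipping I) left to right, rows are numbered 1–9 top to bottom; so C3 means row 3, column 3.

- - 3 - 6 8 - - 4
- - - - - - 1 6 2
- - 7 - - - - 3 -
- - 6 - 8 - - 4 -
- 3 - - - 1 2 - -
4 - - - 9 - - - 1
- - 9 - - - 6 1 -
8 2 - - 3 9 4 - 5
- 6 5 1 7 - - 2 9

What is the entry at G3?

J3 = 8: row 3 has {3,7}; col 9 has {1,2,4,5,9}; box has {1,2,3,4,6} → only 8 remains.
C5 = 8: row 5 has {1,2,3}; col 3 has {3,5,6,7,9}; box has {3,4,6} → only 8 remains.
C6 = 2: row 6 has {1,4,9}; col 3 has {3,5,6,7,8,9}; box has {3,4,6,8} → only 2 remains.
C8 = 1: row 8 has {2,3,4,5,8,9}; col 3 has {2,3,5,6,7,8,9}; box has {2,5,6,8,9} → only 1 remains.
D8 = 6: row 8 has {1,2,3,4,5,8,9}; col 4 has {1}; box has {1,3,7,9} → only 6 remains.
H8 = 7: row 8 has {1,2,3,4,5,6,8,9}; col 8 has {1,2,3,4,6}; box has {1,2,4,5,6,9} → only 7 remains.
A9 = 3: row 9 has {1,2,5,6,7,9}; col 1 has {4,8}; box has {1,2,5,6,8,9} → only 3 remains.
F9 = 4: row 9 has {1,2,3,5,6,7,9}; col 6 has {1,8,9}; box has {1,3,6,7,9} → only 4 remains.
G9 = 8: row 9 has {1,2,3,4,5,6,7,9}; col 7 has {1,2,4,6}; box has {1,2,4,5,6,7,9} → only 8 remains.
C2 = 4: row 2 has {1,2,6}; col 3 has {1,2,3,5,6,7,8,9}; box has {3,7} → only 4 remains.
E2 = 5: row 2 has {1,2,4,6}; col 5 has {3,6,7,8,9}; box has {6,8} → only 5 remains.
F3 = 2: row 3 has {3,7,8}; col 6 has {1,4,8,9}; box has {5,6,8} → only 2 remains.
E5 = 4: row 5 has {1,2,3,8}; col 5 has {3,5,6,7,8,9}; box has {1,8,9} → only 4 remains.
A7 = 7: row 7 has {1,6,9}; col 1 has {3,4,8}; box has {1,2,3,5,6,8,9} → only 7 remains.
B7 = 4: row 7 has {1,6,7,9}; col 2 has {2,3,6}; box has {1,2,3,5,6,7,8,9} → only 4 remains.
E7 = 2: row 7 has {1,4,6,7,9}; col 5 has {3,4,5,6,7,8,9}; box has {1,3,4,6,7,9} → only 2 remains.
F7 = 5: row 7 has {1,2,4,6,7,9}; col 6 has {1,2,4,8,9}; box has {1,2,3,4,6,7,9} → only 5 remains.
J7 = 3: row 7 has {1,2,4,5,6,7,9}; col 9 has {1,2,4,5,8,9}; box has {1,2,4,5,6,7,8,9} → only 3 remains.
A2 = 9: row 2 has {1,2,4,5,6}; col 1 has {3,4,7,8}; box has {3,4,7} → only 9 remains.
B2 = 8: row 2 has {1,2,4,5,6,9}; col 2 has {2,3,4,6}; box has {3,4,7,9} → only 8 remains.
E3 = 1: row 3 has {2,3,7,8}; col 5 has {2,3,4,5,6,7,8,9}; box has {2,5,6,8} → only 1 remains.
J4 = 7: row 4 has {4,6,8}; col 9 has {1,2,3,4,5,8,9}; box has {1,2,4} → only 7 remains.
A5 = 5: row 5 has {1,2,3,4,8}; col 1 has {3,4,7,8,9}; box has {2,3,4,6,8} → only 5 remains.
D5 = 7: row 5 has {1,2,3,4,5,8}; col 4 has {1,6}; box has {1,4,8,9} → only 7 remains.
H5 = 9: row 5 has {1,2,3,4,5,7,8}; col 8 has {1,2,3,4,6,7}; box has {1,2,4,7} → only 9 remains.
J5 = 6: row 5 has {1,2,3,4,5,7,8,9}; col 9 has {1,2,3,4,5,7,8,9}; box has {1,2,4,7,9} → only 6 remains.
B6 = 7: row 6 has {1,2,4,9}; col 2 has {2,3,4,6,8}; box has {2,3,4,5,6,8} → only 7 remains.
D7 = 8: row 7 has {1,2,3,4,5,6,7,9}; col 4 has {1,6,7}; box has {1,2,3,4,5,6,7,9} → only 8 remains.
D1 = 9: row 1 has {3,4,6,8}; col 4 has {1,6,7,8}; box has {1,2,5,6,8} → only 9 remains.
H1 = 5: row 1 has {3,4,6,8,9}; col 8 has {1,2,3,4,6,7,9}; box has {1,2,3,4,6,8} → only 5 remains.
D2 = 3: row 2 has {1,2,4,5,6,8,9}; col 4 has {1,6,7,8,9}; box has {1,2,5,6,8,9} → only 3 remains.
F2 = 7: row 2 has {1,2,3,4,5,6,8,9}; col 6 has {1,2,4,5,8,9}; box has {1,2,3,5,6,8,9} → only 7 remains.
A3 = 6: row 3 has {1,2,3,7,8}; col 1 has {3,4,5,7,8,9}; box has {3,4,7,8,9} → only 6 remains.
B3 = 5: row 3 has {1,2,3,6,7,8}; col 2 has {2,3,4,6,7,8}; box has {3,4,6,7,8,9} → only 5 remains.
D3 = 4: row 3 has {1,2,3,5,6,7,8}; col 4 has {1,3,6,7,8,9}; box has {1,2,3,5,6,7,8,9} → only 4 remains.
G3 = 9: row 3 has {1,2,3,4,5,6,7,8}; col 7 has {1,2,4,6,8}; box has {1,2,3,4,5,6,8} → only 9 remains.

9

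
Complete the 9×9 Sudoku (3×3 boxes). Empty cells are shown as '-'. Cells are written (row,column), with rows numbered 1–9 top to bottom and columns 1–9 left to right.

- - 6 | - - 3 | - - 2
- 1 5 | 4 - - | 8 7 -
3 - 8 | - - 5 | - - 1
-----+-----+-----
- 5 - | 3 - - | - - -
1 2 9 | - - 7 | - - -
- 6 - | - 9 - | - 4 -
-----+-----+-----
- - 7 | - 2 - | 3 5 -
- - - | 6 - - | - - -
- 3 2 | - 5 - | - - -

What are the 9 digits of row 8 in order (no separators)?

(1,8) = 9: row 1 has {2,3,6}; col 8 has {4,5,7}; box has {1,2,7,8} → only 9 remains.
(2,5) = 6: row 2 has {1,4,5,7,8}; col 5 has {2,5,9}; box has {3,4,5} → only 6 remains.
(2,9) = 3: row 2 has {1,4,5,6,7,8}; col 9 has {1,2}; box has {1,2,7,8,9} → only 3 remains.
(3,5) = 7: row 3 has {1,3,5,8}; col 5 has {2,5,6,9}; box has {3,4,5,6} → only 7 remains.
(3,8) = 6: row 3 has {1,3,5,7,8}; col 8 has {4,5,7,9}; box has {1,2,3,7,8,9} → only 6 remains.
(4,3) = 4: row 4 has {3,5}; col 3 has {2,5,6,7,8,9}; box has {1,2,5,6,9} → only 4 remains.
(6,3) = 3: row 6 has {4,6,9}; col 3 has {2,4,5,6,7,8,9}; box has {1,2,4,5,6,9} → only 3 remains.
(8,3) = 1: row 8 has {6}; col 3 has {2,3,4,5,6,7,8,9}; box has {2,3,7} → only 1 remains.
(3,7) = 4: row 3 has {1,3,5,6,7,8}; col 7 has {3,8}; box has {1,2,3,6,7,8,9} → only 4 remains.
(1,7) = 5: row 1 has {2,3,6,9}; col 7 has {3,4,8}; box has {1,2,3,4,6,7,8,9} → only 5 remains.
(3,2) = 9: row 3 has {1,3,4,5,6,7,8}; col 2 has {1,2,3,5,6}; box has {1,3,5,6,8} → only 9 remains.
(3,4) = 2: row 3 has {1,3,4,5,6,7,8,9}; col 4 has {3,4,6}; box has {3,4,5,6,7} → only 2 remains.
(5,7) = 6: row 5 has {1,2,7,9}; col 7 has {3,4,5,8}; box has {4} → only 6 remains.
(2,1) = 2: row 2 has {1,3,4,5,6,7,8}; col 1 has {1,3}; box has {1,3,5,6,8,9} → only 2 remains.
(2,6) = 9: row 2 has {1,2,3,4,5,6,7,8}; col 6 has {3,5,7}; box has {2,3,4,5,6,7} → only 9 remains.
(4,6) = 6: in row 4, 6 can only go here (every other open cell in that row sees a 6).
(5,8) = 3: in row 5, 3 can only go here (every other open cell in that row sees a 3).
(5,5) = 4: in row 5, 4 can only go here (every other open cell in that row sees a 4).
(8,5) = 3: in row 8, 3 can only go here (every other open cell in that row sees a 3).
(8,1) = 5: in row 8, 5 can only go here (every other open cell in that row sees a 5).
(1,2) = 7: in column 2, 7 can only go here (every other open cell in that column sees a 7).
(1,1) = 4: row 1 has {2,3,5,6,7,9}; col 1 has {1,2,3,5}; box has {1,2,3,5,6,7,8,9} → only 4 remains.
(9,4) = 7: in column 4, 7 can only go here (every other open cell in that column sees a 7).
(7,4) = 9: in column 4, 9 can only go here (every other open cell in that column sees a 9).
(7,6) = 1: in row 7, 1 can only go here (every other open cell in that row sees a 1).
(9,1) = 9: in column 1, 9 can only go here (every other open cell in that column sees a 9).
(9,7) = 1: row 9 has {2,3,5,7,9}; col 7 has {3,4,5,6,8}; box has {3,5} → only 1 remains.
(9,8) = 8: row 9 has {1,2,3,5,7,9}; col 8 has {3,4,5,6,7,9}; box has {1,3,5} → only 8 remains.
(8,8) = 2: row 8 has {1,3,5,6}; col 8 has {3,4,5,6,7,8,9}; box has {1,3,5,8} → only 2 remains.
(9,6) = 4: row 9 has {1,2,3,5,7,8,9}; col 6 has {1,3,5,6,7,9}; box has {1,2,3,5,6,7,9} → only 4 remains.
(9,9) = 6: row 9 has {1,2,3,4,5,7,8,9}; col 9 has {1,2,3}; box has {1,2,3,5,8} → only 6 remains.
(4,8) = 1: row 4 has {3,4,5,6}; col 8 has {2,3,4,5,6,7,8,9}; box has {3,4,6} → only 1 remains.
(7,9) = 4: row 7 has {1,2,3,5,7,9}; col 9 has {1,2,3,6}; box has {1,2,3,5,6,8} → only 4 remains.
(8,6) = 8: row 8 has {1,2,3,5,6}; col 6 has {1,3,4,5,6,7,9}; box has {1,2,3,4,5,6,7,9} → only 8 remains.
(4,5) = 8: row 4 has {1,3,4,5,6}; col 5 has {2,3,4,5,6,7,9}; box has {3,4,6,7,9} → only 8 remains.
(5,4) = 5: row 5 has {1,2,3,4,6,7,9}; col 4 has {2,3,4,6,7,9}; box has {3,4,6,7,8,9} → only 5 remains.
(5,9) = 8: row 5 has {1,2,3,4,5,6,7,9}; col 9 has {1,2,3,4,6}; box has {1,3,4,6} → only 8 remains.
(6,4) = 1: row 6 has {3,4,6,9}; col 4 has {2,3,4,5,6,7,9}; box has {3,4,5,6,7,8,9} → only 1 remains.
(6,6) = 2: row 6 has {1,3,4,6,9}; col 6 has {1,3,4,5,6,7,8,9}; box has {1,3,4,5,6,7,8,9} → only 2 remains.
(6,7) = 7: row 6 has {1,2,3,4,6,9}; col 7 has {1,3,4,5,6,8}; box has {1,3,4,6,8} → only 7 remains.
(6,9) = 5: row 6 has {1,2,3,4,6,7,9}; col 9 has {1,2,3,4,6,8}; box has {1,3,4,6,7,8} → only 5 remains.
(7,2) = 8: row 7 has {1,2,3,4,5,7,9}; col 2 has {1,2,3,5,6,7,9}; box has {1,2,3,5,7,9} → only 8 remains.
(8,2) = 4: row 8 has {1,2,3,5,6,8}; col 2 has {1,2,3,5,6,7,8,9}; box has {1,2,3,5,7,8,9} → only 4 remains.
(8,7) = 9: row 8 has {1,2,3,4,5,6,8}; col 7 has {1,3,4,5,6,7,8}; box has {1,2,3,4,5,6,8} → only 9 remains.
(8,9) = 7: row 8 has {1,2,3,4,5,6,8,9}; col 9 has {1,2,3,4,5,6,8}; box has {1,2,3,4,5,6,8,9} → only 7 remains.

541638927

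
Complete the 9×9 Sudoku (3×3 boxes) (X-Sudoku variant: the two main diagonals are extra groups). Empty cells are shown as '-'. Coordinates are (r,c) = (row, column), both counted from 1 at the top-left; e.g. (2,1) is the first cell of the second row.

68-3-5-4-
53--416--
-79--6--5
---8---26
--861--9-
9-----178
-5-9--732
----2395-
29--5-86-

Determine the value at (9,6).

7

(1,7) = 2: row 1 has {3,4,5,6,8}; col 7 has {1,6,7,8,9}; box has {4,5,6} → only 2 remains.
(2,3) = 2: row 2 has {1,3,4,5,6}; col 3 has {8,9}; box has {3,5,6,7,8,9} → only 2 remains.
(2,4) = 7: row 2 has {1,2,3,4,5,6}; col 4 has {3,6,8,9}; box has {1,3,4,5,6} → only 7 remains.
(2,8) = 8: row 2 has {1,2,3,4,5,6,7}; col 8 has {2,3,4,5,6,7,9}; box has {2,4,5,6}; anti-diagonal has {1,2} → only 8 remains.
(2,9) = 9: row 2 has {1,2,3,4,5,6,7,8}; col 9 has {2,5,6,8}; box has {2,4,5,6,8} → only 9 remains.
(3,4) = 2: row 3 has {5,6,7,9}; col 4 has {3,6,7,8,9}; box has {1,3,4,5,6,7} → only 2 remains.
(3,5) = 8: row 3 has {2,5,6,7,9}; col 5 has {1,2,4,5}; box has {1,2,3,4,5,6,7} → only 8 remains.
(3,7) = 3: row 3 has {2,5,6,7,8,9}; col 7 has {1,2,6,7,8,9}; box has {2,4,5,6,8,9}; anti-diagonal has {1,2,8} → only 3 remains.
(3,8) = 1: row 3 has {2,3,5,6,7,8,9}; col 8 has {2,3,4,5,6,7,8,9}; box has {2,3,4,5,6,8,9} → only 1 remains.
(6,5) = 3: row 6 has {1,7,8,9}; col 5 has {1,2,4,5,8}; box has {1,6,8} → only 3 remains.
(7,5) = 6: row 7 has {2,3,5,7,9}; col 5 has {1,2,3,4,5,8}; box has {2,3,5,9} → only 6 remains.
(9,9) = 4: row 9 has {2,5,6,8,9}; col 9 has {2,5,6,8,9}; box has {2,3,5,6,7,8,9}; main diagonal has {1,3,5,6,7,8,9} → only 4 remains.
(1,3) = 1: row 1 has {2,3,4,5,6,8}; col 3 has {2,8,9}; box has {2,3,5,6,7,8,9} → only 1 remains.
(1,5) = 9: row 1 has {1,2,3,4,5,6,8}; col 5 has {1,2,3,4,5,6,8}; box has {1,2,3,4,5,6,7,8} → only 9 remains.
(1,9) = 7: row 1 has {1,2,3,4,5,6,8,9}; col 9 has {2,4,5,6,8,9}; box has {1,2,3,4,5,6,8,9}; anti-diagonal has {1,2,3,8} → only 7 remains.
(3,1) = 4: row 3 has {1,2,3,5,6,7,8,9}; col 1 has {2,5,6,9}; box has {1,2,3,5,6,7,8,9} → only 4 remains.
(4,5) = 7: row 4 has {2,6,8}; col 5 has {1,2,3,4,5,6,8,9}; box has {1,3,6,8} → only 7 remains.
(5,9) = 3: row 5 has {1,6,8,9}; col 9 has {2,4,5,6,7,8,9}; box has {1,2,6,7,8,9} → only 3 remains.
(6,6) = 2: row 6 has {1,3,7,8,9}; col 6 has {1,3,5,6}; box has {1,3,6,7,8}; main diagonal has {1,3,4,5,6,7,8,9} → only 2 remains.
(7,3) = 4: row 7 has {2,3,5,6,7,9}; col 3 has {1,2,8,9}; box has {2,5,9}; anti-diagonal has {1,2,3,7,8} → only 4 remains.
(7,6) = 8: row 7 has {2,3,4,5,6,7,9}; col 6 has {1,2,3,5,6}; box has {2,3,5,6,9} → only 8 remains.
(8,2) = 6: row 8 has {2,3,5,9}; col 2 has {3,5,7,8,9}; box has {2,4,5,9}; anti-diagonal has {1,2,3,4,7,8} → only 6 remains.
(8,3) = 7: row 8 has {2,3,5,6,9}; col 3 has {1,2,4,8,9}; box has {2,4,5,6,9} → only 7 remains.
(8,9) = 1: row 8 has {2,3,5,6,7,9}; col 9 has {2,3,4,5,6,7,8,9}; box has {2,3,4,5,6,7,8,9} → only 1 remains.
(9,3) = 3: row 9 has {2,4,5,6,8,9}; col 3 has {1,2,4,7,8,9}; box has {2,4,5,6,7,9} → only 3 remains.
(9,4) = 1: row 9 has {2,3,4,5,6,8,9}; col 4 has {2,3,6,7,8,9}; box has {2,3,5,6,8,9} → only 1 remains.
(9,6) = 7: row 9 has {1,2,3,4,5,6,8,9}; col 6 has {1,2,3,5,6,8}; box has {1,2,3,5,6,8,9} → only 7 remains.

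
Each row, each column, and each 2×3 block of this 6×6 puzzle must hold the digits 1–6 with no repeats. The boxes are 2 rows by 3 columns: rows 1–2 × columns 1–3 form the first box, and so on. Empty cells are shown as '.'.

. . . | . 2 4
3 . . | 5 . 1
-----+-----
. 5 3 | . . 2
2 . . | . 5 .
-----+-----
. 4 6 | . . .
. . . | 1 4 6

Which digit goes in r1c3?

5

r2c5 = 6 (sole candidate).
r3c5 = 1 (sole candidate).
r4c6 = 3 (sole candidate).
r5c5 = 3 (sole candidate).
r5c6 = 5 (sole candidate).
r6c1 = 5 (sole candidate).
r6c3 = 2 (sole candidate).
r1c4 = 3 (sole candidate).
r2c2 = 2 (sole candidate).
r2c3 = 4 (sole candidate).
r4c3 = 1 (sole candidate).
r5c1 = 1 (sole candidate).
r5c4 = 2 (sole candidate).
r6c2 = 3 (sole candidate).
r1c1 = 6 (sole candidate).
r1c2 = 1 (sole candidate).
r1c3 = 5: row 1 has {1,2,3,4,6}; col 3 has {1,2,3,4,6}; box has {1,2,3,4,6} → only 5 remains.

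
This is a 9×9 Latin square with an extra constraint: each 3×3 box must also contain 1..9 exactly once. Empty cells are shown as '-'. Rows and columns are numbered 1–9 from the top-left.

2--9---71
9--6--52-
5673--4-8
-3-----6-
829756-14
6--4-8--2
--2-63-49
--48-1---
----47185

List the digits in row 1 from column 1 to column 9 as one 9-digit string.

r1c5 = 8: row 1 has {1,2,7,9}; col 5 has {4,5,6}; box has {3,6,9} → only 8 remains.
r2c6 = 4: row 2 has {2,5,6,9}; col 6 has {1,3,6,7,8}; box has {3,6,8,9} → only 4 remains.
r2c9 = 3: row 2 has {2,4,5,6,9}; col 9 has {1,2,4,5,8,9}; box has {1,2,4,5,7,8} → only 3 remains.
r3c6 = 2: row 3 has {3,4,5,6,7,8}; col 6 has {1,3,4,6,7,8}; box has {3,4,6,8,9} → only 2 remains.
r3c8 = 9: row 3 has {2,3,4,5,6,7,8}; col 8 has {1,2,4,6,7,8}; box has {1,2,3,4,5,7,8} → only 9 remains.
r4c6 = 9: row 4 has {3,6}; col 6 has {1,2,3,4,6,7,8}; box has {4,5,6,7,8} → only 9 remains.
r4c9 = 7: row 4 has {3,6,9}; col 9 has {1,2,3,4,5,8,9}; box has {1,2,4,6} → only 7 remains.
r5c7 = 3: row 5 has {1,2,4,5,6,7,8,9}; col 7 has {1,4,5}; box has {1,2,4,6,7} → only 3 remains.
r6c7 = 9: row 6 has {2,4,6,8}; col 7 has {1,3,4,5}; box has {1,2,3,4,6,7} → only 9 remains.
r6c8 = 5: row 6 has {2,4,6,8,9}; col 8 has {1,2,4,6,7,8,9}; box has {1,2,3,4,6,7,9} → only 5 remains.
r7c4 = 5: row 7 has {2,3,4,6,9}; col 4 has {3,4,6,7,8,9}; box has {1,3,4,6,7,8} → only 5 remains.
r7c7 = 7: row 7 has {2,3,4,5,6,9}; col 7 has {1,3,4,5,9}; box has {1,4,5,8,9} → only 7 remains.
r8c8 = 3: row 8 has {1,4,8}; col 8 has {1,2,4,5,6,7,8,9}; box has {1,4,5,7,8,9} → only 3 remains.
r8c9 = 6: row 8 has {1,3,4,8}; col 9 has {1,2,3,4,5,7,8,9}; box has {1,3,4,5,7,8,9} → only 6 remains.
r9c1 = 3: row 9 has {1,4,5,7,8}; col 1 has {2,5,6,8,9}; box has {2,4} → only 3 remains.
r9c2 = 9: row 9 has {1,3,4,5,7,8}; col 2 has {2,3,6}; box has {2,3,4} → only 9 remains.
r9c3 = 6: row 9 has {1,3,4,5,7,8,9}; col 3 has {2,4,7,9}; box has {2,3,4,9} → only 6 remains.
r9c4 = 2: row 9 has {1,3,4,5,6,7,8,9}; col 4 has {3,4,5,6,7,8,9}; box has {1,3,4,5,6,7,8} → only 2 remains.
r1c2 = 4: row 1 has {1,2,7,8,9}; col 2 has {2,3,6,9}; box has {2,5,6,7,9} → only 4 remains.
r1c3 = 3: row 1 has {1,2,4,7,8,9}; col 3 has {2,4,6,7,9}; box has {2,4,5,6,7,9} → only 3 remains.
r1c6 = 5: row 1 has {1,2,3,4,7,8,9}; col 6 has {1,2,3,4,6,7,8,9}; box has {2,3,4,6,8,9} → only 5 remains.
r1c7 = 6: row 1 has {1,2,3,4,5,7,8,9}; col 7 has {1,3,4,5,7,9}; box has {1,2,3,4,5,7,8,9} → only 6 remains.

243985671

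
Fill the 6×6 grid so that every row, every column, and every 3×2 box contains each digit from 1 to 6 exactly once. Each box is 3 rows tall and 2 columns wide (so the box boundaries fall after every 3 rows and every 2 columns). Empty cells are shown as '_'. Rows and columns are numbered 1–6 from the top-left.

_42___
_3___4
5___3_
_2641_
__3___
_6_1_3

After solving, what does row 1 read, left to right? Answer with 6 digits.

642351

R3C2 = 1: row 3 has {3,5}; col 2 has {2,3,4,6}; box has {3,4,5} → only 1 remains.
R3C3 = 4: row 3 has {1,3,5}; col 3 has {2,3,6}; box has {2} → only 4 remains.
R3C4 = 6: row 3 has {1,3,4,5}; col 4 has {1,4}; box has {2,4} → only 6 remains.
R3C6 = 2: row 3 has {1,3,4,5,6}; col 6 has {3,4}; box has {3,4} → only 2 remains.
R4C1 = 3: row 4 has {1,2,4,6}; col 1 has {5}; box has {2,6} → only 3 remains.
R4C6 = 5: row 4 has {1,2,3,4,6}; col 6 has {2,3,4}; box has {1,3} → only 5 remains.
R5C2 = 5: row 5 has {3}; col 2 has {1,2,3,4,6}; box has {2,3,6} → only 5 remains.
R5C4 = 2: row 5 has {3,5}; col 4 has {1,4,6}; box has {1,3,4,6} → only 2 remains.
R5C6 = 6: row 5 has {2,3,5}; col 6 has {2,3,4,5}; box has {1,3,5} → only 6 remains.
R6C1 = 4: row 6 has {1,3,6}; col 1 has {3,5}; box has {2,3,5,6} → only 4 remains.
R6C3 = 5: row 6 has {1,3,4,6}; col 3 has {2,3,4,6}; box has {1,2,3,4,6} → only 5 remains.
R6C5 = 2: row 6 has {1,3,4,5,6}; col 5 has {1,3}; box has {1,3,5,6} → only 2 remains.
R1C1 = 6: row 1 has {2,4}; col 1 has {3,4,5}; box has {1,3,4,5} → only 6 remains.
R1C5 = 5: row 1 has {2,4,6}; col 5 has {1,2,3}; box has {2,3,4} → only 5 remains.
R1C6 = 1: row 1 has {2,4,5,6}; col 6 has {2,3,4,5,6}; box has {2,3,4,5} → only 1 remains.
R2C1 = 2: row 2 has {3,4}; col 1 has {3,4,5,6}; box has {1,3,4,5,6} → only 2 remains.
R2C3 = 1: row 2 has {2,3,4}; col 3 has {2,3,4,5,6}; box has {2,4,6} → only 1 remains.
R2C4 = 5: row 2 has {1,2,3,4}; col 4 has {1,2,4,6}; box has {1,2,4,6} → only 5 remains.
R2C5 = 6: row 2 has {1,2,3,4,5}; col 5 has {1,2,3,5}; box has {1,2,3,4,5} → only 6 remains.
R5C1 = 1: row 5 has {2,3,5,6}; col 1 has {2,3,4,5,6}; box has {2,3,4,5,6} → only 1 remains.
R5C5 = 4: row 5 has {1,2,3,5,6}; col 5 has {1,2,3,5,6}; box has {1,2,3,5,6} → only 4 remains.
R1C4 = 3: row 1 has {1,2,4,5,6}; col 4 has {1,2,4,5,6}; box has {1,2,4,5,6} → only 3 remains.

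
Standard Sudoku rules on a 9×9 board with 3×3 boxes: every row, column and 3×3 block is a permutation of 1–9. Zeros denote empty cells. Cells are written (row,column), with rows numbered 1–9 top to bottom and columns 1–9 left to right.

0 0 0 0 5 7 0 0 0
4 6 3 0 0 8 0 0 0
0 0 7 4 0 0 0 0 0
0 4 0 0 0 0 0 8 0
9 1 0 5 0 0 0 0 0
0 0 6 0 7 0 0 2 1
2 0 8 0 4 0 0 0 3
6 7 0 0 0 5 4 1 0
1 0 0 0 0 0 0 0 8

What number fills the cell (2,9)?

5

(1,1) = 8 (sole candidate).
(3,1) = 5 (sole candidate).
(5,3) = 2 (sole candidate).
(6,1) = 3 (sole candidate).
(8,3) = 9 (sole candidate).
(8,9) = 2 (sole candidate).
(1,3) = 1 (sole candidate).
(4,1) = 7 (sole candidate).
(4,3) = 5 (sole candidate).
(6,2) = 8 (sole candidate).
(6,4) = 9 (sole candidate).
(6,6) = 4 (sole candidate).
(6,7) = 5 (sole candidate).
(7,2) = 5 (sole candidate).
(9,2) = 3 (sole candidate).
(9,3) = 4 (sole candidate).
(3,7) = 8 (hidden single in row 3).
(5,5) = 8 (hidden single in row 5).
(8,5) = 3 (sole candidate).
(8,4) = 8 (sole candidate).
(9,8) = 5 (hidden single in row 9).
(2,9) = 5: in row 2, 5 can only go here (every other open cell in that row sees a 5).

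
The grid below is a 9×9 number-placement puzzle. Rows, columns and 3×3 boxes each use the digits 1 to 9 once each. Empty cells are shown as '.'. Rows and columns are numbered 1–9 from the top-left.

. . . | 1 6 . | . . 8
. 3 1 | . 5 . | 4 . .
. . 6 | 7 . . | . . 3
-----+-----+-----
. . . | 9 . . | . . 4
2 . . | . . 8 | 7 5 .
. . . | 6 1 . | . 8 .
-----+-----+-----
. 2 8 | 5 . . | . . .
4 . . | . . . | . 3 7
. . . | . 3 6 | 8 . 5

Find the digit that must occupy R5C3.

R5C5 = 4 (sole candidate).
R5C4 = 3 (sole candidate).
R5C3 = 9: row 5 has {2,3,4,5,7,8}; col 3 has {1,6,8}; box has {2} → only 9 remains.

9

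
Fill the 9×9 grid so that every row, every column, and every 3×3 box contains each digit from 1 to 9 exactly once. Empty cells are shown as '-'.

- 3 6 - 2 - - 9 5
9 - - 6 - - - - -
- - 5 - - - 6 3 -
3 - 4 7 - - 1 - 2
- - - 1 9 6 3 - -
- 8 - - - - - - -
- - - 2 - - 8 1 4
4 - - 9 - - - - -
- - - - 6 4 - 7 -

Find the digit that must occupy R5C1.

7

R3C6 = 9: in row 3, 9 can only go here (every other open cell in that row sees a 9).
R4C2 = 9: in row 4, 9 can only go here (every other open cell in that row sees a 9).
R4C8 = 6: in row 4, 6 can only go here (every other open cell in that row sees a 6).
R5C8 = 4: in row 5, 4 can only go here (every other open cell in that row sees a 4).
R6C8 = 5: row 6 has {8}; col 8 has {1,3,4,6,7,9}; box has {1,2,3,4,6} → only 5 remains.
R8C8 = 2: row 8 has {4,9}; col 8 has {1,3,4,5,6,7,9}; box has {1,4,7,8} → only 2 remains.
R2C8 = 8: row 2 has {6,9}; col 8 has {1,2,3,4,5,6,7,9}; box has {3,5,6,9} → only 8 remains.
R8C7 = 5: row 8 has {2,4,9}; col 7 has {1,3,6,8}; box has {1,2,4,7,8} → only 5 remains.
R9C7 = 9: row 9 has {4,6,7}; col 7 has {1,3,5,6,8}; box has {1,2,4,5,7,8} → only 9 remains.
R9C9 = 3: row 9 has {4,6,7,9}; col 9 has {2,4,5}; box has {1,2,4,5,7,8,9} → only 3 remains.
R6C7 = 7: row 6 has {5,8}; col 7 has {1,3,5,6,8,9}; box has {1,2,3,4,5,6} → only 7 remains.
R6C9 = 9: row 6 has {5,7,8}; col 9 has {2,3,4,5}; box has {1,2,3,4,5,6,7} → only 9 remains.
R8C9 = 6: row 8 has {2,4,5,9}; col 9 has {2,3,4,5,9}; box has {1,2,3,4,5,7,8,9} → only 6 remains.
R1C7 = 4: row 1 has {2,3,5,6,9}; col 7 has {1,3,5,6,7,8,9}; box has {3,5,6,8,9} → only 4 remains.
R2C7 = 2: row 2 has {6,8,9}; col 7 has {1,3,4,5,6,7,8,9}; box has {3,4,5,6,8,9} → only 2 remains.
R5C9 = 8: row 5 has {1,3,4,6,9}; col 9 has {2,3,4,5,6,9}; box has {1,2,3,4,5,6,7,9} → only 8 remains.
R1C4 = 8: row 1 has {2,3,4,5,6,9}; col 4 has {1,2,6,7,9}; box has {2,6,9} → only 8 remains.
R3C4 = 4: row 3 has {3,5,6,9}; col 4 has {1,2,6,7,8,9}; box has {2,6,8,9} → only 4 remains.
R6C4 = 3: row 6 has {5,7,8,9}; col 4 has {1,2,4,6,7,8,9}; box has {1,6,7,9} → only 3 remains.
R6C5 = 4: row 6 has {3,5,7,8,9}; col 5 has {2,6,9}; box has {1,3,6,7,9} → only 4 remains.
R6C6 = 2: row 6 has {3,4,5,7,8,9}; col 6 has {4,6,9}; box has {1,3,4,6,7,9} → only 2 remains.
R9C4 = 5: row 9 has {3,4,6,7,9}; col 4 has {1,2,3,4,6,7,8,9}; box has {2,4,6,9} → only 5 remains.
R6C3 = 1: row 6 has {2,3,4,5,7,8,9}; col 3 has {4,5,6}; box has {3,4,8,9} → only 1 remains.
R2C3 = 7: row 2 has {2,6,8,9}; col 3 has {1,4,5,6}; box has {3,5,6,9} → only 7 remains.
R2C9 = 1: row 2 has {2,6,7,8,9}; col 9 has {2,3,4,5,6,8,9}; box has {2,3,4,5,6,8,9} → only 1 remains.
R3C9 = 7: row 3 has {3,4,5,6,9}; col 9 has {1,2,3,4,5,6,8,9}; box has {1,2,3,4,5,6,8,9} → only 7 remains.
R5C3 = 2: row 5 has {1,3,4,6,8,9}; col 3 has {1,4,5,6,7}; box has {1,3,4,8,9} → only 2 remains.
R6C1 = 6: row 6 has {1,2,3,4,5,7,8,9}; col 1 has {3,4,9}; box has {1,2,3,4,8,9} → only 6 remains.
R9C3 = 8: row 9 has {3,4,5,6,7,9}; col 3 has {1,2,4,5,6,7}; box has {4} → only 8 remains.
R1C1 = 1: row 1 has {2,3,4,5,6,8,9}; col 1 has {3,4,6,9}; box has {3,5,6,7,9} → only 1 remains.
R1C6 = 7: row 1 has {1,2,3,4,5,6,8,9}; col 6 has {2,4,6,9}; box has {2,4,6,8,9} → only 7 remains.
R2C2 = 4: row 2 has {1,2,6,7,8,9}; col 2 has {3,8,9}; box has {1,3,5,6,7,9} → only 4 remains.
R3C2 = 2: row 3 has {3,4,5,6,7,9}; col 2 has {3,4,8,9}; box has {1,3,4,5,6,7,9} → only 2 remains.
R3C5 = 1: row 3 has {2,3,4,5,6,7,9}; col 5 has {2,4,6,9}; box has {2,4,6,7,8,9} → only 1 remains.
R7C6 = 3: row 7 has {1,2,4,8}; col 6 has {2,4,6,7,9}; box has {2,4,5,6,9} → only 3 remains.
R8C3 = 3: row 8 has {2,4,5,6,9}; col 3 has {1,2,4,5,6,7,8}; box has {4,8} → only 3 remains.
R9C1 = 2: row 9 has {3,4,5,6,7,8,9}; col 1 has {1,3,4,6,9}; box has {3,4,8} → only 2 remains.
R9C2 = 1: row 9 has {2,3,4,5,6,7,8,9}; col 2 has {2,3,4,8,9}; box has {2,3,4,8} → only 1 remains.
R2C6 = 5: row 2 has {1,2,4,6,7,8,9}; col 6 has {2,3,4,6,7,9}; box has {1,2,4,6,7,8,9} → only 5 remains.
R3C1 = 8: row 3 has {1,2,3,4,5,6,7,9}; col 1 has {1,2,3,4,6,9}; box has {1,2,3,4,5,6,7,9} → only 8 remains.
R4C6 = 8: row 4 has {1,2,3,4,6,7,9}; col 6 has {2,3,4,5,6,7,9}; box has {1,2,3,4,6,7,9} → only 8 remains.
R7C3 = 9: row 7 has {1,2,3,4,8}; col 3 has {1,2,3,4,5,6,7,8}; box has {1,2,3,4,8} → only 9 remains.
R7C5 = 7: row 7 has {1,2,3,4,8,9}; col 5 has {1,2,4,6,9}; box has {2,3,4,5,6,9} → only 7 remains.
R8C2 = 7: row 8 has {2,3,4,5,6,9}; col 2 has {1,2,3,4,8,9}; box has {1,2,3,4,8,9} → only 7 remains.
R8C5 = 8: row 8 has {2,3,4,5,6,7,9}; col 5 has {1,2,4,6,7,9}; box has {2,3,4,5,6,7,9} → only 8 remains.
R8C6 = 1: row 8 has {2,3,4,5,6,7,8,9}; col 6 has {2,3,4,5,6,7,8,9}; box has {2,3,4,5,6,7,8,9} → only 1 remains.
R2C5 = 3: row 2 has {1,2,4,5,6,7,8,9}; col 5 has {1,2,4,6,7,8,9}; box has {1,2,4,5,6,7,8,9} → only 3 remains.
R4C5 = 5: row 4 has {1,2,3,4,6,7,8,9}; col 5 has {1,2,3,4,6,7,8,9}; box has {1,2,3,4,6,7,8,9} → only 5 remains.
R5C2 = 5: row 5 has {1,2,3,4,6,8,9}; col 2 has {1,2,3,4,7,8,9}; box has {1,2,3,4,6,8,9} → only 5 remains.
R7C1 = 5: row 7 has {1,2,3,4,7,8,9}; col 1 has {1,2,3,4,6,8,9}; box has {1,2,3,4,7,8,9} → only 5 remains.
R7C2 = 6: row 7 has {1,2,3,4,5,7,8,9}; col 2 has {1,2,3,4,5,7,8,9}; box has {1,2,3,4,5,7,8,9} → only 6 remains.
R5C1 = 7: row 5 has {1,2,3,4,5,6,8,9}; col 1 has {1,2,3,4,5,6,8,9}; box has {1,2,3,4,5,6,8,9} → only 7 remains.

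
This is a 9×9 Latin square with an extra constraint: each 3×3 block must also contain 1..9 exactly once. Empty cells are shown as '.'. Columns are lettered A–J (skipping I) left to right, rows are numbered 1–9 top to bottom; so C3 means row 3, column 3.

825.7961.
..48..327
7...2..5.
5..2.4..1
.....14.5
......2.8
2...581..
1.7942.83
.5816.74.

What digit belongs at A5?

J1 = 4: row 1 has {1,2,5,6,7,8,9}; col 9 has {1,3,5,7,8}; box has {1,2,3,5,6,7} → only 4 remains.
E2 = 1: row 2 has {2,3,4,7,8}; col 5 has {2,4,5,6,7}; box has {2,7,8,9} → only 1 remains.
J3 = 9: row 3 has {2,5,7}; col 9 has {1,3,4,5,7,8}; box has {1,2,3,4,5,6,7} → only 9 remains.
G4 = 9: row 4 has {1,2,4,5}; col 7 has {1,2,3,4,6,7}; box has {1,2,4,5,8} → only 9 remains.
J7 = 6: row 7 has {1,2,5,8}; col 9 has {1,3,4,5,7,8,9}; box has {1,3,4,7,8} → only 6 remains.
B8 = 6: row 8 has {1,2,3,4,7,8,9}; col 2 has {2,5}; box has {1,2,5,7,8} → only 6 remains.
G8 = 5: row 8 has {1,2,3,4,6,7,8,9}; col 7 has {1,2,3,4,6,7,9}; box has {1,3,4,6,7,8} → only 5 remains.
F9 = 3: row 9 has {1,4,5,6,7,8}; col 6 has {1,2,4,8,9}; box has {1,2,4,5,6,8,9} → only 3 remains.
J9 = 2: row 9 has {1,3,4,5,6,7,8}; col 9 has {1,3,4,5,6,7,8,9}; box has {1,3,4,5,6,7,8} → only 2 remains.
D1 = 3: row 1 has {1,2,4,5,6,7,8,9}; col 4 has {1,2,8,9}; box has {1,2,7,8,9} → only 3 remains.
B2 = 9: row 2 has {1,2,3,4,7,8}; col 2 has {2,5,6}; box has {2,4,5,7,8} → only 9 remains.
F3 = 6: row 3 has {2,5,7,9}; col 6 has {1,2,3,4,8,9}; box has {1,2,3,7,8,9} → only 6 remains.
G3 = 8: row 3 has {2,5,6,7,9}; col 7 has {1,2,3,4,5,6,7,9}; box has {1,2,3,4,5,6,7,9} → only 8 remains.
D7 = 7: row 7 has {1,2,5,6,8}; col 4 has {1,2,3,8,9}; box has {1,2,3,4,5,6,8,9} → only 7 remains.
H7 = 9: row 7 has {1,2,5,6,7,8}; col 8 has {1,2,4,5,8}; box has {1,2,3,4,5,6,7,8} → only 9 remains.
A9 = 9: row 9 has {1,2,3,4,5,6,7,8}; col 1 has {1,2,5,7,8}; box has {1,2,5,6,7,8} → only 9 remains.
A2 = 6: row 2 has {1,2,3,4,7,8,9}; col 1 has {1,2,5,7,8,9}; box has {2,4,5,7,8,9} → only 6 remains.
F2 = 5: row 2 has {1,2,3,4,6,7,8,9}; col 6 has {1,2,3,4,6,8,9}; box has {1,2,3,6,7,8,9} → only 5 remains.
D3 = 4: row 3 has {2,5,6,7,8,9}; col 4 has {1,2,3,7,8,9}; box has {1,2,3,5,6,7,8,9} → only 4 remains.
A5 = 3: row 5 has {1,4,5}; col 1 has {1,2,5,6,7,8,9}; box has {5} → only 3 remains.

3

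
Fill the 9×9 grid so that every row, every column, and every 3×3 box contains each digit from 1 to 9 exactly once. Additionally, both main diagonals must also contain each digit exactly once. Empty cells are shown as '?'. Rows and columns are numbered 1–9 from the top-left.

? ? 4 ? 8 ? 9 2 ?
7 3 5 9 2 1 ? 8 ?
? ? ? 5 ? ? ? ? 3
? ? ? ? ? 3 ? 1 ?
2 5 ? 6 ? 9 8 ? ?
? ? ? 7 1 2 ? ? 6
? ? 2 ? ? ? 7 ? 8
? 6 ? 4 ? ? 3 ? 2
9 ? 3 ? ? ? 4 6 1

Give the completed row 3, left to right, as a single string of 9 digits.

829564173

R1C1 = 6: row 1 has {2,4,8,9}; col 1 has {2,7,9}; box has {3,4,5,7}; main diagonal has {1,2,3,7} → only 6 remains.
R1C2 = 1: row 1 has {2,4,6,8,9}; col 2 has {3,5,6}; box has {3,4,5,6,7} → only 1 remains.
R1C4 = 3: row 1 has {1,2,4,6,8,9}; col 4 has {4,5,6,7,9}; box has {1,2,5,8,9} → only 3 remains.
R1C6 = 7: row 1 has {1,2,3,4,6,8,9}; col 6 has {1,2,3,9}; box has {1,2,3,5,8,9} → only 7 remains.
R1C9 = 5: row 1 has {1,2,3,4,6,7,8,9}; col 9 has {1,2,3,6,8}; box has {2,3,8,9}; anti-diagonal has {2,3,6,7,8,9} → only 5 remains.
R2C7 = 6: row 2 has {1,2,3,5,7,8,9}; col 7 has {3,4,7,8,9}; box has {2,3,5,8,9} → only 6 remains.
R2C9 = 4: row 2 has {1,2,3,5,6,7,8,9}; col 9 has {1,2,3,5,6,8}; box has {2,3,5,6,8,9} → only 4 remains.
R3C1 = 8: row 3 has {3,5}; col 1 has {2,6,7,9}; box has {1,3,4,5,6,7} → only 8 remains.
R3C3 = 9: row 3 has {3,5,8}; col 3 has {2,3,4,5}; box has {1,3,4,5,6,7,8}; main diagonal has {1,2,3,6,7} → only 9 remains.
R3C7 = 1: row 3 has {3,5,8,9}; col 7 has {3,4,6,7,8,9}; box has {2,3,4,5,6,8,9}; anti-diagonal has {2,3,5,6,7,8,9} → only 1 remains.
R3C8 = 7: row 3 has {1,3,5,8,9}; col 8 has {1,2,6,8}; box has {1,2,3,4,5,6,8,9} → only 7 remains.
R4C1 = 4: row 4 has {1,3}; col 1 has {2,6,7,8,9}; box has {2,5} → only 4 remains.
R4C4 = 8: row 4 has {1,3,4}; col 4 has {3,4,5,6,7,9}; box has {1,2,3,6,7,9}; main diagonal has {1,2,3,6,7,9} → only 8 remains.
R4C5 = 5: row 4 has {1,3,4,8}; col 5 has {1,2,8}; box has {1,2,3,6,7,8,9} → only 5 remains.
R4C7 = 2: row 4 has {1,3,4,5,8}; col 7 has {1,3,4,6,7,8,9}; box has {1,6,8} → only 2 remains.
R5C5 = 4: row 5 has {2,5,6,8,9}; col 5 has {1,2,5,8}; box has {1,2,3,5,6,7,8,9}; main diagonal has {1,2,3,6,7,8,9}; anti-diagonal has {1,2,3,5,6,7,8,9} → only 4 remains.
R5C8 = 3: row 5 has {2,4,5,6,8,9}; col 8 has {1,2,6,7,8}; box has {1,2,6,8} → only 3 remains.
R5C9 = 7: row 5 has {2,3,4,5,6,8,9}; col 9 has {1,2,3,4,5,6,8}; box has {1,2,3,6,8} → only 7 remains.
R6C1 = 3: row 6 has {1,2,6,7}; col 1 has {2,4,6,7,8,9}; box has {2,4,5} → only 3 remains.
R6C3 = 8: row 6 has {1,2,3,6,7}; col 3 has {2,3,4,5,9}; box has {2,3,4,5} → only 8 remains.
R6C7 = 5: row 6 has {1,2,3,6,7,8}; col 7 has {1,2,3,4,6,7,8,9}; box has {1,2,3,6,7,8} → only 5 remains.
R7C2 = 4: row 7 has {2,7,8}; col 2 has {1,3,5,6}; box has {2,3,6,9} → only 4 remains.
R7C4 = 1: row 7 has {2,4,7,8}; col 4 has {3,4,5,6,7,8,9}; box has {4} → only 1 remains.
R8C8 = 5: row 8 has {2,3,4,6}; col 8 has {1,2,3,6,7,8}; box has {1,2,3,4,6,7,8}; main diagonal has {1,2,3,4,6,7,8,9} → only 5 remains.
R9C4 = 2: row 9 has {1,3,4,6,9}; col 4 has {1,3,4,5,6,7,8,9}; box has {1,4} → only 2 remains.
R9C5 = 7: row 9 has {1,2,3,4,6,9}; col 5 has {1,2,4,5,8}; box has {1,2,4} → only 7 remains.
R3C2 = 2: row 3 has {1,3,5,7,8,9}; col 2 has {1,3,4,5,6}; box has {1,3,4,5,6,7,8,9} → only 2 remains.
R3C5 = 6: row 3 has {1,2,3,5,7,8,9}; col 5 has {1,2,4,5,7,8}; box has {1,2,3,5,7,8,9} → only 6 remains.
R3C6 = 4: row 3 has {1,2,3,5,6,7,8,9}; col 6 has {1,2,3,7,9}; box has {1,2,3,5,6,7,8,9} → only 4 remains.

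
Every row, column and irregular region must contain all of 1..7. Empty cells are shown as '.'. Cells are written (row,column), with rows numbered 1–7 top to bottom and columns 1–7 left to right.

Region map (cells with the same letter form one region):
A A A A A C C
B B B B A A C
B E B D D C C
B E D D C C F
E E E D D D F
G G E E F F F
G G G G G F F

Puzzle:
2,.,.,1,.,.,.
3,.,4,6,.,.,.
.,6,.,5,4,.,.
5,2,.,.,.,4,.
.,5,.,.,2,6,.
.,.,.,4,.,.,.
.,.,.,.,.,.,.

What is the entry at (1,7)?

(1,2) = 4: in row 1, 4 can only go here (every other open cell in that row sees a 4).
(2,7) = 2: in row 2, 2 can only go here (every other open cell in that row sees a 2).
(2,2) = 1: in row 2, 1 can only go here (every other open cell in that row sees a 1).
(3,1) = 7: row 3 has {4,5,6}; col 1 has {2,3,5}; region has {1,3,4,5,6} → only 7 remains.
(3,3) = 2: row 3 has {4,5,6,7}; col 3 has {4}; region has {1,3,4,5,6,7} → only 2 remains.
(5,1) = 1: row 5 has {2,5,6}; col 1 has {2,3,5,7}; region has {2,4,5,6} → only 1 remains.
(6,1) = 6: row 6 has {4}; col 1 has {1,2,3,5,7}; region has {} → only 6 remains.
(7,1) = 4: row 7 has {}; col 1 has {1,2,3,5,6,7}; region has {6} → only 4 remains.
(5,7) = 4: in row 5, 4 can only go here (every other open cell in that row sees a 4).
(6,6) = 2: in row 6, 2 can only go here (every other open cell in that row sees a 2).
(7,4) = 2: in row 7, 2 can only go here (every other open cell in that row sees a 2).
(7,7) = 6: in row 7, 6 can only go here (every other open cell in that row sees a 6).
(4,5) = 6: in row 4, 6 can only go here (every other open cell in that row sees a 6).
(1,3) = 6: in row 1, 6 can only go here (every other open cell in that row sees a 6).
(7,3) = 5: in column 3, 5 can only go here (every other open cell in that column sees a 5).
(4,3) = 1: in column 3, 1 can only go here (every other open cell in that column sees a 1).
(1,5) = 3: in region A, 3 can only go here (every other open cell in that region sees a 3).
(7,5) = 1: in region G, 1 can only go here (every other open cell in that region sees a 1).
(6,7) = 1: in row 6, 1 can only go here (every other open cell in that row sees a 1).
(3,7) = 3: row 3 has {2,4,5,6,7}; col 7 has {1,2,4,6}; region has {2,4,6} → only 3 remains.
(4,7) = 7: row 4 has {1,2,4,5,6}; col 7 has {1,2,3,4,6}; region has {1,2,4,6} → only 7 remains.
(6,5) = 5: row 6 has {1,2,4,6}; col 5 has {1,2,3,4,6}; region has {1,2,4,6,7} → only 5 remains.
(7,6) = 3: row 7 has {1,2,4,5,6}; col 6 has {2,4,6}; region has {1,2,4,5,6,7} → only 3 remains.
(1,7) = 5: row 1 has {1,2,3,4,6}; col 7 has {1,2,3,4,6,7}; region has {2,3,4,6} → only 5 remains.

5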